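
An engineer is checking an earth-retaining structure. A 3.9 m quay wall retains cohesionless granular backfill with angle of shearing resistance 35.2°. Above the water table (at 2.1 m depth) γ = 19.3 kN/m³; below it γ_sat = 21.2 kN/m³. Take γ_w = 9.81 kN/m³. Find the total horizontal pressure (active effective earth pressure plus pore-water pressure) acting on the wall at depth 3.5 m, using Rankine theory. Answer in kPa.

28.9 kPa

K_a = (1 − sin φ)/(1 + sin φ) = 0.2687.
γ' = 21.2 − 9.81 = 11.39 kN/m³.
Effective vertical stress at 3.5 m: σ'_v = 19.3×2.1 + 11.39×1.40 = 56.48 kPa.
σ'_h = K_a σ'_v = 0.2687 × 56.48 = 15.17 kPa; u = γ_w × 1.40 = 13.73 kPa.
Total σ_h = 15.17 + 13.73 = 28.91 kPa.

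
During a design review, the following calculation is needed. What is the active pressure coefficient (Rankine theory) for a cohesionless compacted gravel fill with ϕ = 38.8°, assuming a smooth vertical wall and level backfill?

K_a = (1 − sin φ)/(1 + sin φ) = (1 − sin 38.8°)/(1 + sin 38.8°) = 0.2296.

0.230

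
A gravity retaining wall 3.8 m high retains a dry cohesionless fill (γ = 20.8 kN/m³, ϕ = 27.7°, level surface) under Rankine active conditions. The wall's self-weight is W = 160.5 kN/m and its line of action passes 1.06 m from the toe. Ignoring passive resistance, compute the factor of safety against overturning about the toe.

2.45

K_a = tan²(45° − 27.7°/2) = 0.3653.
P_a = ½K_aγH² = 0.5×0.3653×20.8×3.8² = 54.86 kN/m, acting at H/3 = 1.267 m above the base.
Overturning moment M_o = P_a × H/3 = 54.86 × 1.267 = 69.50.
Resisting moment M_r = W × 1.06 = 160.5 × 1.06 = 170.1.
FS_overturning = M_r/M_o = 170.1/69.50 = 2.448.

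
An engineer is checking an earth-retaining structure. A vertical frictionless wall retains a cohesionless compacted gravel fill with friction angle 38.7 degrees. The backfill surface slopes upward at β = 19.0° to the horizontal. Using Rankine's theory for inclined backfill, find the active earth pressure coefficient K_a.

K_a = cos β · (cos β − √(cos²β − cos²φ)) / (cos β + √(cos²β − cos²φ)).
cos β = 0.9455, cos φ = 0.7804, √(cos²β − cos²φ) = 0.5338.
K_a = 0.9455 × (0.9455 − 0.5338)/(0.9455 + 0.5338) = 0.2632.

0.263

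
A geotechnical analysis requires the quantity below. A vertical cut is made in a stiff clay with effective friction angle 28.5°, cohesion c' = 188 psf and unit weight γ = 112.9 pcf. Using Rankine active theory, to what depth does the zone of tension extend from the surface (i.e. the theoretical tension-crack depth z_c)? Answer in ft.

K_a = tan²(45° − 28.5°/2) = 0.3540; √K_a = 0.5949.
The active pressure is zero where K_a γ z = 2c√K_a, so z_c = 2c/(γ√K_a) = 2×188/(112.9×0.5949) = 5.598 ft.

5.60 ft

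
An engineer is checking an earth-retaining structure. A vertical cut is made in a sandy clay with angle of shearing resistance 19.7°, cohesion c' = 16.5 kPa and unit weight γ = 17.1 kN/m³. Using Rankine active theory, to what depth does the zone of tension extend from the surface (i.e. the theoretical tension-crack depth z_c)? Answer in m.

K_a = tan²(45° − 19.7°/2) = 0.4958; √K_a = 0.7041.
The active pressure is zero where K_a γ z = 2c√K_a, so z_c = 2c/(γ√K_a) = 2×16.5/(17.1×0.7041) = 2.741 m.

2.74 m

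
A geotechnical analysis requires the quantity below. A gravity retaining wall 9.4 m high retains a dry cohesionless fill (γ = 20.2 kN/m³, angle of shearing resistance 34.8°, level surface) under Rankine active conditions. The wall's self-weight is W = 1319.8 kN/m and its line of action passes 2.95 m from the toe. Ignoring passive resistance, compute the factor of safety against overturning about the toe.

5.09

K_a = tan²(45° − 34.8°/2) = 0.2733.
P_a = ½K_aγH² = 0.5×0.2733×20.2×9.4² = 243.9 kN/m, acting at H/3 = 3.133 m above the base.
Overturning moment M_o = P_a × H/3 = 243.9 × 3.133 = 764.2.
Resisting moment M_r = W × 2.95 = 1319.8 × 2.95 = 3893.
FS_overturning = M_r/M_o = 3893/764.2 = 5.094.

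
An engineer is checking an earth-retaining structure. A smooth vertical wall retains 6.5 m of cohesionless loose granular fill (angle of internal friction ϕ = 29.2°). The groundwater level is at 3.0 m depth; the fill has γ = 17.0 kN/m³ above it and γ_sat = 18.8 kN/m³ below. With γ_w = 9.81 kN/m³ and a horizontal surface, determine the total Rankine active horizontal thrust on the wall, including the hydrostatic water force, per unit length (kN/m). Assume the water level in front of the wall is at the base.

K_a = tan²(45° − φ/2) = 0.3442.
γ' = 18.8 − 9.81 = 8.990 kN/m³. Depth below WT = 3.5 m.
σ'_h at WT = K_a γ d_w = 17.55 kPa; at base = 17.55 + K_a γ' × 3.5 = 28.39 kPa.
P₁ (0–3.0 m) = ½×17.55×3.0 = 26.33. P₂ (3.0–6.5 m) = ½(17.55+28.39)×3.5 = 80.40.
P_w = ½ γ_w h₂² = 0.5×9.81×3.5² = 60.09. Total = 26.33+80.40+60.09 = 166.8 kN/m.

167 kN/m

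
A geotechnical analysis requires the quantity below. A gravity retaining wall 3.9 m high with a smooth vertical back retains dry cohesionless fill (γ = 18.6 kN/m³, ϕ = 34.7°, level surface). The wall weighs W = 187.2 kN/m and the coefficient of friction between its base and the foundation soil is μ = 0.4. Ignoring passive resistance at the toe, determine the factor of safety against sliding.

K_a = tan²(45° − 34.7°/2) = 0.2745.
P_a = ½K_aγH² = 0.5×0.2745×18.6×3.9² = 38.82 kN/m, acting at H/3 = 1.300 m above the base.
FS_sliding = μW / P_a = 0.4×187.2 / 38.82 = 1.929.

1.93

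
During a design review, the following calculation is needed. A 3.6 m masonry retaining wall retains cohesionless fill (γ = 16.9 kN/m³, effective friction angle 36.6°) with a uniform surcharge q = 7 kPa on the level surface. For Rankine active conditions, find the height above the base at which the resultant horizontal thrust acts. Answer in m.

1.31 m

K_a = 0.2530.
Triangular part P₁ = ½K_aγH² = 27.70 at H/3 = 1.200 m; rectangular part P₂ = K_a q H = 6.374 at H/2 = 1.800 m.
ȳ = (P₁·1.200 + P₂·1.800)/(P₁+P₂) = 1.312 m.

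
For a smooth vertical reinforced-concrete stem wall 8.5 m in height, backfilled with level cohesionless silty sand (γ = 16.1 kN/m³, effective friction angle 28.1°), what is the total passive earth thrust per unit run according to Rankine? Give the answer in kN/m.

1620 kN/m

K_p = tan²(45° + φ/2) = 2.781.
P_p = ½ K_p γ H² = 0.5 × 2.781 × 16.1 × 8.5² = 1617 kN/m.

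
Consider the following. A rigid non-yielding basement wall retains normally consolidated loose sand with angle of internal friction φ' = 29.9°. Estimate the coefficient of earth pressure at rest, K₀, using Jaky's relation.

0.502

K₀ = 1 − sin φ' = 1 − sin 29.9° = 0.5015.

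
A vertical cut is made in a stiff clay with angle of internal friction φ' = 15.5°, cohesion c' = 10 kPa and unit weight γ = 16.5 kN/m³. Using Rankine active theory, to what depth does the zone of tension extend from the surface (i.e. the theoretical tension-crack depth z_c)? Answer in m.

1.59 m

K_a = tan²(45° − 15.5°/2) = 0.5782; √K_a = 0.7604.
The active pressure is zero where K_a γ z = 2c√K_a, so z_c = 2c/(γ√K_a) = 2×10/(16.5×0.7604) = 1.594 m.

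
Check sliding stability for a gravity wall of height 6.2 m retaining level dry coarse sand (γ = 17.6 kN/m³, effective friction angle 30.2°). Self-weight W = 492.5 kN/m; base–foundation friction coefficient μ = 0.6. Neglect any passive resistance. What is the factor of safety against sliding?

K_a = tan²(45° − 30.2°/2) = 0.3307.
P_a = ½K_aγH² = 0.5×0.3307×17.6×6.2² = 111.9 kN/m, acting at H/3 = 2.067 m above the base.
FS_sliding = μW / P_a = 0.6×492.5 / 111.9 = 2.642.

2.64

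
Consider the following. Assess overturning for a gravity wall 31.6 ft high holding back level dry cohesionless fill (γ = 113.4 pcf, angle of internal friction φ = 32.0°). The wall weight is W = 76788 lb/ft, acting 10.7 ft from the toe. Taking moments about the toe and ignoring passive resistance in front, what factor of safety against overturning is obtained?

4.48

K_a = tan²(45° − 32.0°/2) = 0.3073.
P_a = ½K_aγH² = 0.5×0.3073×113.4×31.6² = 17400 lb/ft, acting at H/3 = 10.53 ft above the base.
Overturning moment M_o = P_a × H/3 = 17400 × 10.53 = 183200.
Resisting moment M_r = W × 10.7 = 76788 × 10.7 = 821600.
FS_overturning = M_r/M_o = 821600/183200 = 4.484.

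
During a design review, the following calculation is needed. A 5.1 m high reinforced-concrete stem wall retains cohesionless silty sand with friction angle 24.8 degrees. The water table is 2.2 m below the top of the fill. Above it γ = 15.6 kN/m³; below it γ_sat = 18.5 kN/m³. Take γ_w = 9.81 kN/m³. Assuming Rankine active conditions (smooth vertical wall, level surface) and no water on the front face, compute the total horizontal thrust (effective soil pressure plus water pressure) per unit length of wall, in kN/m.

K_a = tan²(45° − φ/2) = 0.4090.
γ' = 18.5 − 9.81 = 8.690 kN/m³. Depth below WT = 2.9 m.
σ'_h at WT = K_a γ d_w = 14.04 kPa; at base = 14.04 + K_a γ' × 2.9 = 24.34 kPa.
P₁ (0–2.2 m) = ½×14.04×2.2 = 15.44. P₂ (2.2–5.1 m) = ½(14.04+24.34)×2.9 = 55.65.
P_w = ½ γ_w h₂² = 0.5×9.81×2.9² = 41.25. Total = 15.44+55.65+41.25 = 112.3 kN/m.

112 kN/m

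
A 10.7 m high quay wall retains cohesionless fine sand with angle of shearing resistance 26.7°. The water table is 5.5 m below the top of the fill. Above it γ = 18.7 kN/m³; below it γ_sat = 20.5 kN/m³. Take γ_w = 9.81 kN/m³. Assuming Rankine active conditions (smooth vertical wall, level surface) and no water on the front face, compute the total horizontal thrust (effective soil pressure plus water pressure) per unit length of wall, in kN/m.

498 kN/m

K_a = tan²(45° − φ/2) = 0.3800.
γ' = 20.5 − 9.81 = 10.69 kN/m³. Depth below WT = 5.2 m.
σ'_h at WT = K_a γ d_w = 39.08 kPa; at base = 39.08 + K_a γ' × 5.2 = 60.20 kPa.
P₁ (0–5.5 m) = ½×39.08×5.5 = 107.5. P₂ (5.5–10.7 m) = ½(39.08+60.20)×5.2 = 258.1.
P_w = ½ γ_w h₂² = 0.5×9.81×5.2² = 132.6. Total = 107.5+258.1+132.6 = 498.2 kN/m.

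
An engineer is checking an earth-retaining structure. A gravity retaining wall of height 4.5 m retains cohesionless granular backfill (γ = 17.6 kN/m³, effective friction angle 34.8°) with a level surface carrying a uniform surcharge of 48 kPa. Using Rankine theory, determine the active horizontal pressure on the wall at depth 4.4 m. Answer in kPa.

34.3 kPa

K_a = (1 − sin φ)/(1 + sin φ) = 0.2733.
σ_v = γz + q = 17.6 × 4.4 + 48 = 125.4 kPa.
σ_h = K_a σ_v = 0.2733 × 125.4 = 34.28 kPa.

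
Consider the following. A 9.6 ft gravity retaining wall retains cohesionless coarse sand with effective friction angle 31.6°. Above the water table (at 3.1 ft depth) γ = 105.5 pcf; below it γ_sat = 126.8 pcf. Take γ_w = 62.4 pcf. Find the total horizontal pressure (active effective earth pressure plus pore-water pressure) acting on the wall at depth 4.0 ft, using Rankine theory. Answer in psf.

176 psf

K_a = (1 − sin φ)/(1 + sin φ) = 0.3123.
γ' = 126.8 − 62.4 = 64.40 pcf.
Effective vertical stress at 4.0 ft: σ'_v = 105.5×3.1 + 64.40×0.900 = 385.0 psf.
σ'_h = K_a σ'_v = 0.3123 × 385.0 = 120.3 psf; u = γ_w × 0.900 = 56.16 psf.
Total σ_h = 120.3 + 56.16 = 176.4 psf.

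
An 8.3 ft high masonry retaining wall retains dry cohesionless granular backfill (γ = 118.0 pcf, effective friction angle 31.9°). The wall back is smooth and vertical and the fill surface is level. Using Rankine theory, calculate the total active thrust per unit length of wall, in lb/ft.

1250 lb/ft

K_a = tan²(45° − φ/2) = 0.3085.
P_a = ½ K_a γ H² = 0.5 × 0.3085 × 118.0 × 8.3² = 1254 lb/ft.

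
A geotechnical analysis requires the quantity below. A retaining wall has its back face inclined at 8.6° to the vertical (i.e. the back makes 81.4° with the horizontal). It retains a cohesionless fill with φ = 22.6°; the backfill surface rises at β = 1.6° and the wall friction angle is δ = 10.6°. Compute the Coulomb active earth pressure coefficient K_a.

K_a = sin²(α+φ) / [sin²α · sin(α−δ) · (1 + √{sin(φ+δ)sin(φ−β) / (sin(α−δ)sin(α+β))})²].
With α = 81.4°, φ = 22.6°, δ = 10.6°, β = 1.6°: K_a = 0.4800.

0.480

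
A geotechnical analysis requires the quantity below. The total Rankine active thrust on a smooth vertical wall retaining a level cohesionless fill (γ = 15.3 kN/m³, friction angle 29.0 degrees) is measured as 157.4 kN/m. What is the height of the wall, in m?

7.70 m

K_a = 0.3470. P_a = ½ K_a γ H² ⇒ H = √(2P_a/(K_a γ)).
H = √(2×157.4/(0.3470×15.3)) = 7.701 m.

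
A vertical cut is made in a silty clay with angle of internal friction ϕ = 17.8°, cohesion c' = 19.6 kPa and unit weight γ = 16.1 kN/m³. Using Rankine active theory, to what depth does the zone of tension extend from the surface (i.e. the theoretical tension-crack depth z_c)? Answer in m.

3.34 m

K_a = tan²(45° − 17.8°/2) = 0.5318; √K_a = 0.7292.
The active pressure is zero where K_a γ z = 2c√K_a, so z_c = 2c/(γ√K_a) = 2×19.6/(16.1×0.7292) = 3.339 m.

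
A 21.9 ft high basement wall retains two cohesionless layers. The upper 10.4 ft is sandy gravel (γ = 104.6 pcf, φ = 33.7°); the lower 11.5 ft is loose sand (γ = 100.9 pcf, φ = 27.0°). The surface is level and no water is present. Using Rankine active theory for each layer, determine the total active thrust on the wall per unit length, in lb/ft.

8820 lb/ft

K_a1 = tan²(45°−33.7°/2) = 0.2863; K_a2 = tan²(45°−27.0°/2) = 0.3755.
Layer 1: σ at base = K_a1 γ₁ h₁ = 311.5 psf; P₁ = ½×311.5×10.4 = 1620.
Layer 2: σ_v at top = γ₁h₁ = 1088; σ_h top = K_a2×1088 = 408.5; σ_h base = K_a2×(1088+100.9×11.5) = 844.3.
P₂ = ½(408.5+844.3)×11.5 = 7203. Total P_a = 1620+7203 = 8823 lb/ft.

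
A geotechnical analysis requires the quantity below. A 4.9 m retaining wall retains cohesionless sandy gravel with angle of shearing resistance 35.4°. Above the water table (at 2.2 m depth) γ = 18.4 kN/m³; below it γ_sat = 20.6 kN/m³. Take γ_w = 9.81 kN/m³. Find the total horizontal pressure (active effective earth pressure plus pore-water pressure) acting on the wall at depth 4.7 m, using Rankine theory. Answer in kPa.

K_a = (1 − sin φ)/(1 + sin φ) = 0.2664.
γ' = 20.6 − 9.81 = 10.79 kN/m³.
Effective vertical stress at 4.7 m: σ'_v = 18.4×2.2 + 10.79×2.50 = 67.45 kPa.
σ'_h = K_a σ'_v = 0.2664 × 67.45 = 17.97 kPa; u = γ_w × 2.50 = 24.53 kPa.
Total σ_h = 17.97 + 24.53 = 42.49 kPa.

42.5 kPa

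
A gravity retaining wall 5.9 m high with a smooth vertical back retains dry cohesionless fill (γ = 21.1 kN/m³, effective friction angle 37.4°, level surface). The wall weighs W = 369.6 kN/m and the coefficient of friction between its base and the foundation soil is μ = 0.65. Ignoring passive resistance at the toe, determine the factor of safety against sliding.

K_a = tan²(45° − 37.4°/2) = 0.2443.
P_a = ½K_aγH² = 0.5×0.2443×21.1×5.9² = 89.70 kN/m, acting at H/3 = 1.967 m above the base.
FS_sliding = μW / P_a = 0.65×369.6 / 89.70 = 2.678.

2.68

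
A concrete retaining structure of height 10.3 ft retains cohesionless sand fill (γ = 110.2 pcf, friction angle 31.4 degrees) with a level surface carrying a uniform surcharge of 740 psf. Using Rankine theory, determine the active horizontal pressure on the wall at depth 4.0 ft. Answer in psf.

K_a = (1 − sin φ)/(1 + sin φ) = 0.3149.
σ_v = γz + q = 110.2 × 4.0 + 740 = 1181 psf.
σ_h = K_a σ_v = 0.3149 × 1181 = 371.9 psf.

372 psf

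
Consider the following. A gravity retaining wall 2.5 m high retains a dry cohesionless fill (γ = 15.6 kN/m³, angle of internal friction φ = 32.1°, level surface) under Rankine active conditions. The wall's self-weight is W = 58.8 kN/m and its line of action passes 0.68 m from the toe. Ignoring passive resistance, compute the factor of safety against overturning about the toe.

K_a = tan²(45° − 32.1°/2) = 0.3060.
P_a = ½K_aγH² = 0.5×0.3060×15.6×2.5² = 14.92 kN/m, acting at H/3 = 0.8333 m above the base.
Overturning moment M_o = P_a × H/3 = 14.92 × 0.8333 = 12.43.
Resisting moment M_r = W × 0.68 = 58.8 × 0.68 = 39.98.
FS_overturning = M_r/M_o = 39.98/12.43 = 3.216.

3.22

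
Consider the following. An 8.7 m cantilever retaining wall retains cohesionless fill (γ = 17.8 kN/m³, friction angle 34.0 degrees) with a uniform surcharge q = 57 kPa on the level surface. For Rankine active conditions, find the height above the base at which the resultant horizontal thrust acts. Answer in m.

3.51 m

K_a = 0.2827.
Triangular part P₁ = ½K_aγH² = 190.4 at H/3 = 2.900 m; rectangular part P₂ = K_a q H = 140.2 at H/2 = 4.350 m.
ȳ = (P₁·2.900 + P₂·4.350)/(P₁+P₂) = 3.515 m.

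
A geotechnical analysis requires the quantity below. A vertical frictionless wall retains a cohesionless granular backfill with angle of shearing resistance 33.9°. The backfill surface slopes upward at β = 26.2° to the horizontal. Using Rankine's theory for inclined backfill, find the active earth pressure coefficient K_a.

0.403

K_a = cos β · (cos β − √(cos²β − cos²φ)) / (cos β + √(cos²β − cos²φ)).
cos β = 0.8973, cos φ = 0.8300, √(cos²β − cos²φ) = 0.3408.
K_a = 0.8973 × (0.8973 − 0.3408)/(0.8973 + 0.3408) = 0.4033.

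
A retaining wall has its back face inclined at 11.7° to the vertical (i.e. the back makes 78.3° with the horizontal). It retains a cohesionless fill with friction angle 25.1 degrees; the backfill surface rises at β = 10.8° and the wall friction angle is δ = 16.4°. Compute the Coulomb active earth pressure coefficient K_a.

K_a = sin²(α+φ) / [sin²α · sin(α−δ) · (1 + √{sin(φ+δ)sin(φ−β) / (sin(α−δ)sin(α+β))})²].
With α = 78.3°, φ = 25.1°, δ = 16.4°, β = 10.8°: K_a = 0.5465.

0.547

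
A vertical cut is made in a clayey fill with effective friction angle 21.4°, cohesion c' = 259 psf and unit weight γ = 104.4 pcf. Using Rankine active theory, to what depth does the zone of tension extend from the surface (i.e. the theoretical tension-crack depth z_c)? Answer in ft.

K_a = tan²(45° − 21.4°/2) = 0.4653; √K_a = 0.6822.
The active pressure is zero where K_a γ z = 2c√K_a, so z_c = 2c/(γ√K_a) = 2×259/(104.4×0.6822) = 7.274 ft.

7.27 ft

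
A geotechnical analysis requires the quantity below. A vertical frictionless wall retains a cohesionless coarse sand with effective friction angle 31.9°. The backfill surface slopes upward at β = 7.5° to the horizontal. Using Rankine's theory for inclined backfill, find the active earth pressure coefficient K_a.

K_a = cos β · (cos β − √(cos²β − cos²φ)) / (cos β + √(cos²β − cos²φ)).
cos β = 0.9914, cos φ = 0.8490, √(cos²β − cos²φ) = 0.5121.
K_a = 0.9914 × (0.9914 − 0.5121)/(0.9914 + 0.5121) = 0.3161.

0.316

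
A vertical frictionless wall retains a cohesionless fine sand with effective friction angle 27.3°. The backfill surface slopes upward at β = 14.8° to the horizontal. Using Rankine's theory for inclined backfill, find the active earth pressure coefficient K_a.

0.420

K_a = cos β · (cos β − √(cos²β − cos²φ)) / (cos β + √(cos²β − cos²φ)).
cos β = 0.9668, cos φ = 0.8886, √(cos²β − cos²φ) = 0.3809.
K_a = 0.9668 × (0.9668 − 0.3809)/(0.9668 + 0.3809) = 0.4203.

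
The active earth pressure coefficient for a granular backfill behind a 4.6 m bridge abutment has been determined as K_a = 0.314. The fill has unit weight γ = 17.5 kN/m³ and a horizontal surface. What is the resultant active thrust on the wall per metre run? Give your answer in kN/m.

58.1 kN/m

P = ½ K_a γ H² = 0.5 × 0.314 × 17.5 × 4.6² = 58.14 kN/m.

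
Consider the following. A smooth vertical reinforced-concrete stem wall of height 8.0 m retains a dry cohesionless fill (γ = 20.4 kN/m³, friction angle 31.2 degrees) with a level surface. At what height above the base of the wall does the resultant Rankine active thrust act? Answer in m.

K_a = 0.3175.
The pressure distribution is triangular, so the resultant acts at H/3 above the base = 8.0/3 = 2.667 m.

2.67 m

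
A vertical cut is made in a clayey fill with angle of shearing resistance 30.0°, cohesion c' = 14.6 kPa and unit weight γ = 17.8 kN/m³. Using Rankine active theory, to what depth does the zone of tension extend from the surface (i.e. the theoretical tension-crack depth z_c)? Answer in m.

2.84 m

K_a = tan²(45° − 30.0°/2) = 0.3333; √K_a = 0.5774.
The active pressure is zero where K_a γ z = 2c√K_a, so z_c = 2c/(γ√K_a) = 2×14.6/(17.8×0.5774) = 2.841 m.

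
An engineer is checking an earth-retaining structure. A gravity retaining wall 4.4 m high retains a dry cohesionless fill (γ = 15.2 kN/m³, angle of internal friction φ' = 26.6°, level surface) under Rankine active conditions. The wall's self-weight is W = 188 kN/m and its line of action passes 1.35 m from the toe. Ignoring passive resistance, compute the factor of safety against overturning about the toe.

3.08

K_a = tan²(45° − 26.6°/2) = 0.3814.
P_a = ½K_aγH² = 0.5×0.3814×15.2×4.4² = 56.12 kN/m, acting at H/3 = 1.467 m above the base.
Overturning moment M_o = P_a × H/3 = 56.12 × 1.467 = 82.32.
Resisting moment M_r = W × 1.35 = 188 × 1.35 = 253.8.
FS_overturning = M_r/M_o = 253.8/82.32 = 3.083.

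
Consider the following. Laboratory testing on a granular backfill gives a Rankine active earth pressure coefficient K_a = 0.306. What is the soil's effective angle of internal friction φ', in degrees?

32.1°

K_a = tan²(45° − φ/2) ⇒ 45° − φ/2 = arctan(√0.306) = 28.95°.
φ = 2(45° − 28.95°) = 32.10°.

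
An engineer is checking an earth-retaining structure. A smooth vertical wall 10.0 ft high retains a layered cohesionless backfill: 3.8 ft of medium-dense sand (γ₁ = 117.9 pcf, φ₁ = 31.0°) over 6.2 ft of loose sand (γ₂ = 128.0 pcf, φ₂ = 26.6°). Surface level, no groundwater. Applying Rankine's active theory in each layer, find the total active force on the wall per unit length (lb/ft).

K_a1 = tan²(45°−31.0°/2) = 0.3201; K_a2 = tan²(45°−26.6°/2) = 0.3814.
Layer 1: σ at base = K_a1 γ₁ h₁ = 143.4 psf; P₁ = ½×143.4×3.8 = 272.5.
Layer 2: σ_v at top = γ₁h₁ = 448.0; σ_h top = K_a2×448.0 = 170.9; σ_h base = K_a2×(448.0+128.0×6.2) = 473.6.
P₂ = ½(170.9+473.6)×6.2 = 1998. Total P_a = 272.5+1998 = 2270 lb/ft.

2270 lb/ft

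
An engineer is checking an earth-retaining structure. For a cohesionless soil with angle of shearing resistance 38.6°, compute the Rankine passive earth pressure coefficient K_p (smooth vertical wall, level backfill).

K_p = (1 + sin φ)/(1 − sin φ) = tan²(45° + 38.6°/2) = 4.317.

4.32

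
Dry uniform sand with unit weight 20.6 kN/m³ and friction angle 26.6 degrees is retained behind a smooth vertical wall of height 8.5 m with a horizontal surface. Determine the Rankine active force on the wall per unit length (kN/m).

K_a = tan²(45° − φ/2) = 0.3814.
P_a = ½ K_a γ H² = 0.5 × 0.3814 × 20.6 × 8.5² = 283.9 kN/m.

284 kN/m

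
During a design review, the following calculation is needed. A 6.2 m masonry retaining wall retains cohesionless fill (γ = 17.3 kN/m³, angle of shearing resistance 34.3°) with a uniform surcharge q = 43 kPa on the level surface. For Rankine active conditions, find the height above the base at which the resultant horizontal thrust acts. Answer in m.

K_a = 0.2792.
Triangular part P₁ = ½K_aγH² = 92.82 at H/3 = 2.067 m; rectangular part P₂ = K_a q H = 74.42 at H/2 = 3.100 m.
ȳ = (P₁·2.067 + P₂·3.100)/(P₁+P₂) = 2.526 m.

2.53 m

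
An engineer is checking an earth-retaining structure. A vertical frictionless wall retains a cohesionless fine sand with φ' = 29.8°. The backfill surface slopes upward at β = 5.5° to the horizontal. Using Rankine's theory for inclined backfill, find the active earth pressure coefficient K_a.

K_a = cos β · (cos β − √(cos²β − cos²φ)) / (cos β + √(cos²β − cos²φ)).
cos β = 0.9954, cos φ = 0.8678, √(cos²β − cos²φ) = 0.4876.
K_a = 0.9954 × (0.9954 − 0.4876)/(0.9954 + 0.4876) = 0.3408.

0.341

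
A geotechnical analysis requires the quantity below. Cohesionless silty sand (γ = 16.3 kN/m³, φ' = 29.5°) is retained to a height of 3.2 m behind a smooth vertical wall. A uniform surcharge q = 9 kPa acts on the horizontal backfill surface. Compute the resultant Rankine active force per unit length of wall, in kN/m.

K_a = tan²(45° − φ/2) = 0.3401.
Soil triangle: ½ K_a γ H² = 0.5×0.3401×16.3×3.2² = 28.38 kN/m.
Surcharge rectangle: K_a q H = 0.3401×9×3.2 = 9.795 kN/m.
Total = 28.38 + 9.795 = 38.18 kN/m.

38.2 kN/m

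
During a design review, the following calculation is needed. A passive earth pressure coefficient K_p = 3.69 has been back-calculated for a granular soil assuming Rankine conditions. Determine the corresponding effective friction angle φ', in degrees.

35.0°

K_p = (1+sin φ)/(1−sin φ) ⇒ sin φ = (K_p − 1)/(K_p + 1) = 0.5736.
φ = arcsin(0.5736) = 35.00°.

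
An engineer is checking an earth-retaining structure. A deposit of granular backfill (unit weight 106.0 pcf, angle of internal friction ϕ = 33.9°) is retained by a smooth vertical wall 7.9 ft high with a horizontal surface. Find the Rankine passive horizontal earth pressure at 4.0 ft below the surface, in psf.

1490 psf

K_p = (1 + sin φ)/(1 − sin φ) = 3.522.
σ_h = K_p γ z = 3.522 × 106.0 × 4.0 = 1493 psf.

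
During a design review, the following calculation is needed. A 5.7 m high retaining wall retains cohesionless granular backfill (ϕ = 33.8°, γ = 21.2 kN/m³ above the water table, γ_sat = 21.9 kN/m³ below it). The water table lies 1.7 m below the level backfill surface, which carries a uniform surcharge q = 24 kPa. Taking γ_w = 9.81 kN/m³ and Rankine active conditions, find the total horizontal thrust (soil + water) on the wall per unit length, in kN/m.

K_a = tan²(45° − φ/2) = 0.2851.
γ' = 21.9 − 9.81 = 12.09 kN/m³. h₂ = H − d_w = 4.0 m.
σ'_h: at surface K_a·q = 6.842; at WT K_a(q+γd_w) = 17.12; at base K_a(q+γd_w+γ'h₂) = 30.91 kPa.
P₁ = ½(6.842+17.12)×1.7 = 20.37; P₂ = ½(17.12+30.91)×4.0 = 96.05; P_w = ½γ_w h₂² = 78.48.
Total = 20.37+96.05+78.48 = 194.9 kN/m.

195 kN/m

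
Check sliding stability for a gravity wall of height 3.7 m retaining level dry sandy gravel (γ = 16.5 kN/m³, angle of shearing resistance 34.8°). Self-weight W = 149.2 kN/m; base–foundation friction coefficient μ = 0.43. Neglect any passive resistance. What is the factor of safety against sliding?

2.08

K_a = tan²(45° − 34.8°/2) = 0.2733.
P_a = ½K_aγH² = 0.5×0.2733×16.5×3.7² = 30.87 kN/m, acting at H/3 = 1.233 m above the base.
FS_sliding = μW / P_a = 0.43×149.2 / 30.87 = 2.078.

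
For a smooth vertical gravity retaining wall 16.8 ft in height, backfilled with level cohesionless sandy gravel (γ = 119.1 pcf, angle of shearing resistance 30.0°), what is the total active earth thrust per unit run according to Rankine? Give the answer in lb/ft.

5600 lb/ft

K_a = tan²(45° − φ/2) = 0.3333.
P_a = ½ K_a γ H² = 0.5 × 0.3333 × 119.1 × 16.8² = 5602 lb/ft.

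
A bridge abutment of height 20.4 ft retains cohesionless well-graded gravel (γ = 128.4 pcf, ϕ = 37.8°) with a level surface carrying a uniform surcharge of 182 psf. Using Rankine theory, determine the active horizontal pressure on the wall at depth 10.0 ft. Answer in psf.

352 psf

K_a = (1 − sin φ)/(1 + sin φ) = 0.2400.
σ_v = γz + q = 128.4 × 10.0 + 182 = 1466 psf.
σ_h = K_a σ_v = 0.2400 × 1466 = 351.8 psf.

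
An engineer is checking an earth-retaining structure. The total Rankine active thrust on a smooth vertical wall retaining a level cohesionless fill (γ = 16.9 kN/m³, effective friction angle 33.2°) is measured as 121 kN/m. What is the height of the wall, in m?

K_a = 0.2924. P_a = ½ K_a γ H² ⇒ H = √(2P_a/(K_a γ)).
H = √(2×121/(0.2924×16.9)) = 6.999 m.

7.00 m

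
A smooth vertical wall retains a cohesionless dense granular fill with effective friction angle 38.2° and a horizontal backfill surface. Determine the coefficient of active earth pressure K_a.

K_a = tan²(45° − φ/2) = tan²(25.90°) = 0.2358.

0.236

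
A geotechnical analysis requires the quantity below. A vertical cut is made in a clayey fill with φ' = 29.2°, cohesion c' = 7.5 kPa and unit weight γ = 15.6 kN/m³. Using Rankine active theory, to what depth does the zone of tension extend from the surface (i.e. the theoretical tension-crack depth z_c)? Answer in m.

1.64 m

K_a = tan²(45° − 29.2°/2) = 0.3442; √K_a = 0.5867.
The active pressure is zero where K_a γ z = 2c√K_a, so z_c = 2c/(γ√K_a) = 2×7.5/(15.6×0.5867) = 1.639 m.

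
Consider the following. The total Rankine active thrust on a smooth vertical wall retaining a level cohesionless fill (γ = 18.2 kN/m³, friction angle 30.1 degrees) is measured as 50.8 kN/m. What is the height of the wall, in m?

K_a = 0.3320. P_a = ½ K_a γ H² ⇒ H = √(2P_a/(K_a γ)).
H = √(2×50.8/(0.3320×18.2)) = 4.101 m.

4.10 m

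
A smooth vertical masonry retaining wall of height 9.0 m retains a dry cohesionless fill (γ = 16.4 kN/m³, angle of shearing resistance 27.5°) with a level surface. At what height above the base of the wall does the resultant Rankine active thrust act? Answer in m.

3.00 m

K_a = 0.3682.
The pressure distribution is triangular, so the resultant acts at H/3 above the base = 9.0/3 = 3.000 m.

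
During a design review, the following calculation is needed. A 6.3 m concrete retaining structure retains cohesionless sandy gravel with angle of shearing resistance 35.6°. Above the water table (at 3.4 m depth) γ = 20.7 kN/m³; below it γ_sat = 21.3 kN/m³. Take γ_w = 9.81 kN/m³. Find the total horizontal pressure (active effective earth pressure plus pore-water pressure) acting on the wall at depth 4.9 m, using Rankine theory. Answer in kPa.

37.9 kPa

K_a = (1 − sin φ)/(1 + sin φ) = 0.2641.
γ' = 21.3 − 9.81 = 11.49 kN/m³.
Effective vertical stress at 4.9 m: σ'_v = 20.7×3.4 + 11.49×1.50 = 87.62 kPa.
σ'_h = K_a σ'_v = 0.2641 × 87.62 = 23.14 kPa; u = γ_w × 1.50 = 14.72 kPa.
Total σ_h = 23.14 + 14.72 = 37.86 kPa.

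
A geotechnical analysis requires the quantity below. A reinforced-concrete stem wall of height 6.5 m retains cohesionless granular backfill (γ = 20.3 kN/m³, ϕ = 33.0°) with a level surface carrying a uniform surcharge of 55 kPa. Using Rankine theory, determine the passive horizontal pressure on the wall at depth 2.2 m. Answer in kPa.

K_p = (1 + sin φ)/(1 − sin φ) = 3.392.
σ_v = γz + q = 20.3 × 2.2 + 55 = 99.66 kPa.
σ_h = K_p σ_v = 3.392 × 99.66 = 338.1 kPa.

338 kPa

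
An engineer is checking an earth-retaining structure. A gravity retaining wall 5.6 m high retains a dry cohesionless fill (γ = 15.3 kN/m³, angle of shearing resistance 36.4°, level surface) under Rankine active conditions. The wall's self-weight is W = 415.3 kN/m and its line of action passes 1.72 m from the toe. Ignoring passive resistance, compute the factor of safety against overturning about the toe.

6.25

K_a = tan²(45° − 36.4°/2) = 0.2552.
P_a = ½K_aγH² = 0.5×0.2552×15.3×5.6² = 61.21 kN/m, acting at H/3 = 1.867 m above the base.
Overturning moment M_o = P_a × H/3 = 61.21 × 1.867 = 114.3.
Resisting moment M_r = W × 1.72 = 415.3 × 1.72 = 714.3.
FS_overturning = M_r/M_o = 714.3/114.3 = 6.251.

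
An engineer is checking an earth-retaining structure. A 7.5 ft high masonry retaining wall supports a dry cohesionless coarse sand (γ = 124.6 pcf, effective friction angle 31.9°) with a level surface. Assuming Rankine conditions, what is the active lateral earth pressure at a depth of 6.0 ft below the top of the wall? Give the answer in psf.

231 psf

K_a = (1 − sin φ)/(1 + sin φ) = 0.3085.
σ_h = K_a γ z = 0.3085 × 124.6 × 6.0 = 230.7 psf.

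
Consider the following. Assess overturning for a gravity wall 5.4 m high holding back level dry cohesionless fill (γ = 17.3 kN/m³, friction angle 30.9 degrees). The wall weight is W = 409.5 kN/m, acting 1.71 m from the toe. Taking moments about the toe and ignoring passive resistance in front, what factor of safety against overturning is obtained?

4.80

K_a = tan²(45° − 30.9°/2) = 0.3214.
P_a = ½K_aγH² = 0.5×0.3214×17.3×5.4² = 81.07 kN/m, acting at H/3 = 1.800 m above the base.
Overturning moment M_o = P_a × H/3 = 81.07 × 1.800 = 145.9.
Resisting moment M_r = W × 1.71 = 409.5 × 1.71 = 700.2.
FS_overturning = M_r/M_o = 700.2/145.9 = 4.799.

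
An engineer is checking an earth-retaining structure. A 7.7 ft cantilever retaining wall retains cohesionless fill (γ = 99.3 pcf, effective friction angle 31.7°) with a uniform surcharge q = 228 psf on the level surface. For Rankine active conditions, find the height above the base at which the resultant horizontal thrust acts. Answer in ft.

3.05 ft

K_a = 0.3111.
Triangular part P₁ = ½K_aγH² = 915.7 at H/3 = 2.567 ft; rectangular part P₂ = K_a q H = 546.1 at H/2 = 3.850 ft.
ȳ = (P₁·2.567 + P₂·3.850)/(P₁+P₂) = 3.046 ft.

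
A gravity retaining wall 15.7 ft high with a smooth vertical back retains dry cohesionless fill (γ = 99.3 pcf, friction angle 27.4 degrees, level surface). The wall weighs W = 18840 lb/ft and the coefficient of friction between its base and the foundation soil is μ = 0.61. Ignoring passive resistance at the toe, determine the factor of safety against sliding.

K_a = tan²(45° − 27.4°/2) = 0.3697.
P_a = ½K_aγH² = 0.5×0.3697×99.3×15.7² = 4524 lb/ft, acting at H/3 = 5.233 ft above the base.
FS_sliding = μW / P_a = 0.61×18840 / 4524 = 2.540.

2.54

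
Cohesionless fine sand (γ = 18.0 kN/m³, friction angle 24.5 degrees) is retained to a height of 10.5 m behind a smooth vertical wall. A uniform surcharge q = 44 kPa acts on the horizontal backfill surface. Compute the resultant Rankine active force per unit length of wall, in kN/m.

602 kN/m

K_a = tan²(45° − φ/2) = 0.4137.
Soil triangle: ½ K_a γ H² = 0.5×0.4137×18.0×10.5² = 410.5 kN/m.
Surcharge rectangle: K_a q H = 0.4137×44×10.5 = 191.1 kN/m.
Total = 410.5 + 191.1 = 601.7 kN/m.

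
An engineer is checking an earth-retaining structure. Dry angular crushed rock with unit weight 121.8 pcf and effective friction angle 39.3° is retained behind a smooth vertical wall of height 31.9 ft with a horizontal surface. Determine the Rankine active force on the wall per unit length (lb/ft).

K_a = tan²(45° − φ/2) = 0.2245.
P_a = ½ K_a γ H² = 0.5 × 0.2245 × 121.8 × 31.9² = 13910 lb/ft.

13900 lb/ft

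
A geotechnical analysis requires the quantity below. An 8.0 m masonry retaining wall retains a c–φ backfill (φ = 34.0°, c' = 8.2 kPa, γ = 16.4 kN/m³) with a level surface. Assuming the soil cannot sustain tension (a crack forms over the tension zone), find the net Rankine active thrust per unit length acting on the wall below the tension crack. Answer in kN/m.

K_a = 0.2827; √K_a = 0.5317.
Tension-crack depth z_c = 2c/(γ√K_a) = 2×8.2/(16.4×0.5317) = 1.881 m.
σ_a at base = K_a γ H − 2c√K_a = 0.2827×16.4×8.0 − 2×8.2×0.5317 = 28.37 kPa.
P_a = ½ × 28.37 × (H − z_c) = 0.5×28.37×6.119 = 86.81 kN/m.

86.8 kN/m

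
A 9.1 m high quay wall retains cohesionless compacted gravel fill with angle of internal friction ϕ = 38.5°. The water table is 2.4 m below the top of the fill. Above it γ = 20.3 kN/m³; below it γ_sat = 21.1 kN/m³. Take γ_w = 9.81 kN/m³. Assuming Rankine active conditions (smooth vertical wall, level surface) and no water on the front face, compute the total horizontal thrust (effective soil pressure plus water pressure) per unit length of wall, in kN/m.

369 kN/m

K_a = tan²(45° − φ/2) = 0.2327.
γ' = 21.1 − 9.81 = 11.29 kN/m³. Depth below WT = 6.7 m.
σ'_h at WT = K_a γ d_w = 11.33 kPa; at base = 11.33 + K_a γ' × 6.7 = 28.93 kPa.
P₁ (0–2.4 m) = ½×11.33×2.4 = 13.60. P₂ (2.4–9.1 m) = ½(11.33+28.93)×6.7 = 134.9.
P_w = ½ γ_w h₂² = 0.5×9.81×6.7² = 220.2. Total = 13.60+134.9+220.2 = 368.7 kN/m.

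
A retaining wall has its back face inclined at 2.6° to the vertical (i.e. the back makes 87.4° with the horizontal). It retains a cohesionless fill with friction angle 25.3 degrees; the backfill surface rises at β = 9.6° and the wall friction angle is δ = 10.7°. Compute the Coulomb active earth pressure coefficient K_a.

K_a = sin²(α+φ) / [sin²α · sin(α−δ) · (1 + √{sin(φ+δ)sin(φ−β) / (sin(α−δ)sin(α+β))})²].
With α = 87.4°, φ = 25.3°, δ = 10.7°, β = 9.6°: K_a = 0.4434.

0.443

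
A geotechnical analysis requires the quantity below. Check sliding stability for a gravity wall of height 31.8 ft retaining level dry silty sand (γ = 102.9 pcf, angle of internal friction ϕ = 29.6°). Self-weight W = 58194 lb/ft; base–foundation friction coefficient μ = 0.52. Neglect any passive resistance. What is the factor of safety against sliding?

K_a = tan²(45° − 29.6°/2) = 0.3387.
P_a = ½K_aγH² = 0.5×0.3387×102.9×31.8² = 17620 lb/ft, acting at H/3 = 10.60 ft above the base.
FS_sliding = μW / P_a = 0.52×58194 / 17620 = 1.717.

1.72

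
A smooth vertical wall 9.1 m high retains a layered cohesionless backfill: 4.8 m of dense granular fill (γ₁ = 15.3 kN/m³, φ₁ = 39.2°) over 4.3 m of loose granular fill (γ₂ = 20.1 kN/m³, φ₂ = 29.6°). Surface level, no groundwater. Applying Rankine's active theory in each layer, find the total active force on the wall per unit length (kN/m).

210 kN/m

K_a1 = tan²(45°−39.2°/2) = 0.2255; K_a2 = tan²(45°−29.6°/2) = 0.3387.
Layer 1: σ at base = K_a1 γ₁ h₁ = 16.56 kPa; P₁ = ½×16.56×4.8 = 39.74.
Layer 2: σ_v at top = γ₁h₁ = 73.44; σ_h top = K_a2×73.44 = 24.88; σ_h base = K_a2×(73.44+20.1×4.3) = 54.15.
P₂ = ½(24.88+54.15)×4.3 = 169.9. Total P_a = 39.74+169.9 = 209.7 kN/m.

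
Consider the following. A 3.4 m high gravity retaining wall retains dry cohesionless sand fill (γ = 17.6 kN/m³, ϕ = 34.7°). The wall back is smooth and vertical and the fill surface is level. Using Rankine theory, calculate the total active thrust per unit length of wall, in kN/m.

K_a = tan²(45° − φ/2) = 0.2745.
P_a = ½ K_a γ H² = 0.5 × 0.2745 × 17.6 × 3.4² = 27.92 kN/m.

27.9 kN/m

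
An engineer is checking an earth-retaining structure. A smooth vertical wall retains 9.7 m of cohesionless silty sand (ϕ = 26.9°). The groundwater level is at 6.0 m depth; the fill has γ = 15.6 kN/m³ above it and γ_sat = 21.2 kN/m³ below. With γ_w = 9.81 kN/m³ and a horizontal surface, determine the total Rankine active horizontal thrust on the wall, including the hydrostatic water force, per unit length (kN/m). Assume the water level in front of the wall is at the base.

333 kN/m

K_a = tan²(45° − φ/2) = 0.3770.
γ' = 21.2 − 9.81 = 11.39 kN/m³. Depth below WT = 3.7 m.
σ'_h at WT = K_a γ d_w = 35.29 kPa; at base = 35.29 + K_a γ' × 3.7 = 51.17 kPa.
P₁ (0–6.0 m) = ½×35.29×6.0 = 105.9. P₂ (6.0–9.7 m) = ½(35.29+51.17)×3.7 = 160.0.
P_w = ½ γ_w h₂² = 0.5×9.81×3.7² = 67.15. Total = 105.9+160.0+67.15 = 333.0 kN/m.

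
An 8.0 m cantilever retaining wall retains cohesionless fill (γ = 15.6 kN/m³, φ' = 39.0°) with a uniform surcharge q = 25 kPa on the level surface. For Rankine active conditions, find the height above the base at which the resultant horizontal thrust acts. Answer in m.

3.05 m

K_a = 0.2275.
Triangular part P₁ = ½K_aγH² = 113.6 at H/3 = 2.667 m; rectangular part P₂ = K_a q H = 45.50 at H/2 = 4.000 m.
ȳ = (P₁·2.667 + P₂·4.000)/(P₁+P₂) = 3.048 m.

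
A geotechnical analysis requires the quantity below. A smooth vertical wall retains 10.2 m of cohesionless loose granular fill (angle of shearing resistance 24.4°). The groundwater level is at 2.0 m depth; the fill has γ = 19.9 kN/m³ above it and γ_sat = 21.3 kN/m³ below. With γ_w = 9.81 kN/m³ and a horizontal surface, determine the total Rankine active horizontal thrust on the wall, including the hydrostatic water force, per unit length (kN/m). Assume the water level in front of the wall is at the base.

642 kN/m

K_a = tan²(45° − φ/2) = 0.4153.
γ' = 21.3 − 9.81 = 11.49 kN/m³. Depth below WT = 8.2 m.
σ'_h at WT = K_a γ d_w = 16.53 kPa; at base = 16.53 + K_a γ' × 8.2 = 55.66 kPa.
P₁ (0–2.0 m) = ½×16.53×2.0 = 16.53. P₂ (2.0–10.2 m) = ½(16.53+55.66)×8.2 = 296.0.
P_w = ½ γ_w h₂² = 0.5×9.81×8.2² = 329.8. Total = 16.53+296.0+329.8 = 642.3 kN/m.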